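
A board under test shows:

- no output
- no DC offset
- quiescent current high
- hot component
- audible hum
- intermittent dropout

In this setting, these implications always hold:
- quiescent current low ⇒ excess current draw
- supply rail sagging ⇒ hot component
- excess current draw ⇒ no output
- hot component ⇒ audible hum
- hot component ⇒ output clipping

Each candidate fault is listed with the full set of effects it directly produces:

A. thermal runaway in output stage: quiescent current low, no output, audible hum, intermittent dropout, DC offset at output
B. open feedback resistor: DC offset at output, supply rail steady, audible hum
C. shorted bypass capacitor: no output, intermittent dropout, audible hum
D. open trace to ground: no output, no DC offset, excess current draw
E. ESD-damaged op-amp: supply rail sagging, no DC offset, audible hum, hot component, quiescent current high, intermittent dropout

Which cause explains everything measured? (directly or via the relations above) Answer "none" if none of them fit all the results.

none

For each candidate, compare predicted effects to what was observed:
(A) thermal runaway in output stage — no output +; no DC offset -; quiescent current high -; hot component -; audible hum +; intermittent dropout +
(B) open feedback resistor — no output -; no DC offset -; quiescent current high -; hot component -; audible hum +; intermittent dropout -
(C) shorted bypass capacitor — no output +; no DC offset -; quiescent current high -; hot component -; audible hum +; intermittent dropout +
(D) open trace to ground — does not account for quiescent current high, hot component, audible hum, intermittent dropout
(E) ESD-damaged op-amp — does not account for no output
None of the listed candidates fits everything.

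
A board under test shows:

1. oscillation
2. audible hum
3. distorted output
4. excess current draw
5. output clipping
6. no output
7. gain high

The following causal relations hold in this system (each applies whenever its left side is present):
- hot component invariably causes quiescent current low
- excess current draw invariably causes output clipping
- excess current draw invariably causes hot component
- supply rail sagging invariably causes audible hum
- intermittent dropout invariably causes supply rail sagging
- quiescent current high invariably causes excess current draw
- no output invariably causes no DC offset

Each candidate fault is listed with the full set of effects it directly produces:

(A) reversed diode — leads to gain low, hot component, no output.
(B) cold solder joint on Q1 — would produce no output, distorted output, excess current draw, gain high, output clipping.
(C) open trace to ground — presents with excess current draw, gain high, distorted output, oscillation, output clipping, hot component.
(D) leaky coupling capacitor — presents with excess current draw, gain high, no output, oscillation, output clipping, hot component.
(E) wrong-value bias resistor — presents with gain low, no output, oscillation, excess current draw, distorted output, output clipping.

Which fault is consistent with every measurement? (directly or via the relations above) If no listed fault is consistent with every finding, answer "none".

none

Per-candidate check:
(A) reversed diode — oscillation NO; audible hum NO; distorted output NO; excess current draw NO; output clipping NO; no output yes; gain high NO
(B) cold solder joint on Q1 — oscillation NO; audible hum NO; distorted output yes; excess current draw yes; output clipping yes; no output yes; gain high yes
(C) open trace to ground — oscillation yes; audible hum NO; distorted output yes; excess current draw yes; output clipping yes; no output NO; gain high yes
(D) leaky coupling capacitor — oscillation yes; audible hum NO; distorted output NO; excess current draw yes; output clipping yes; no output yes; gain high yes
(E) wrong-value bias resistor — oscillation yes; audible hum NO; distorted output yes; excess current draw yes; output clipping yes; no output yes; gain high NO
Every candidate fails on at least one observation.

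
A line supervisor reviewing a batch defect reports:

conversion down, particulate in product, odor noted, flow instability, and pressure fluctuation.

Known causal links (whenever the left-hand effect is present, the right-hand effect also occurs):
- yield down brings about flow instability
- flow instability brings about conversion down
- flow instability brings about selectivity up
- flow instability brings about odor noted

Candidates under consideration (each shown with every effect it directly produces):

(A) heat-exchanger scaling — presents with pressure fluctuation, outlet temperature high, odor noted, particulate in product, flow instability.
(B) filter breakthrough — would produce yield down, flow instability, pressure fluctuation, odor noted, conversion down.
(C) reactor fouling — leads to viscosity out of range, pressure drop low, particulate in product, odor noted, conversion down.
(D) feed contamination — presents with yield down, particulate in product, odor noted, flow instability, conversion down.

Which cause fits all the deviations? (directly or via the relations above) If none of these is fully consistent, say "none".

Per-candidate check:
(A) heat-exchanger scaling — accounts for every observation (conversion down through flow instability → conversion down)
(B) filter breakthrough — conversion down match; particulate in product miss; odor noted match; flow instability match; pressure fluctuation match
(C) reactor fouling — conversion down match; particulate in product match; odor noted match; flow instability miss; pressure fluctuation miss
(D) feed contamination — conversion down match; particulate in product match; odor noted match; flow instability match; pressure fluctuation miss
Only (A) is consistent with every observation.

A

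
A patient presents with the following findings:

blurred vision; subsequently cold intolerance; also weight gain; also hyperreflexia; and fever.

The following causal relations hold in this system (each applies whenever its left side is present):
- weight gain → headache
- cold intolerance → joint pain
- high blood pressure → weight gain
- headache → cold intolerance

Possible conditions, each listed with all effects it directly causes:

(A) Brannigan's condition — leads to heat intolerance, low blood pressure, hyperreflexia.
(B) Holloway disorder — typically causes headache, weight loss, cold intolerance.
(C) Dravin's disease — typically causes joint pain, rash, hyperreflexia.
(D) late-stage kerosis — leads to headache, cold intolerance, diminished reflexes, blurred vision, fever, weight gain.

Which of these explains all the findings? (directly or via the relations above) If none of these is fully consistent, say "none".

none

Checking each candidate against the observations:
(A) Brannigan's condition — blurred vision NO; cold intolerance NO; weight gain NO; hyperreflexia yes; fever NO
(B) Holloway disorder — blurred vision NO; cold intolerance yes; weight gain NO; hyperreflexia NO; fever NO
(C) Dravin's disease — blurred vision NO; cold intolerance NO; weight gain NO; hyperreflexia yes; fever NO
(D) late-stage kerosis — fails on hyperreflexia (predicts diminished reflexes, not hyperreflexia)
None of the listed candidates fits everything.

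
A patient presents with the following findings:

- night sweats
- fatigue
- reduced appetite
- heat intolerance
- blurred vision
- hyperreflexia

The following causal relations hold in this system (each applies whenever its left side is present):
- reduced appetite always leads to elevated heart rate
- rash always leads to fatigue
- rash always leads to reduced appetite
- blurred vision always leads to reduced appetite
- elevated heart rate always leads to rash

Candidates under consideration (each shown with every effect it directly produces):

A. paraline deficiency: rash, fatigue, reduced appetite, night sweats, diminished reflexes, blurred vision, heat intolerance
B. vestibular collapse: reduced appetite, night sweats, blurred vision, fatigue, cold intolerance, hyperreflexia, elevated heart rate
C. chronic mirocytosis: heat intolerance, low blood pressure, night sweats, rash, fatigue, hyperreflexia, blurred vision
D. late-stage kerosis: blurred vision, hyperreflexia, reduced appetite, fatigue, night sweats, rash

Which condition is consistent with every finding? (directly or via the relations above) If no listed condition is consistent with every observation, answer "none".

C

Testing each hypothesis:
(A) paraline deficiency — fails on hyperreflexia (predicts diminished reflexes, not hyperreflexia)
(B) vestibular collapse — night sweats match; fatigue match; reduced appetite match; heat intolerance miss; blurred vision match; hyperreflexia match
(C) chronic mirocytosis — accounts for every observation (reduced appetite by blurred vision → reduced appetite)
(D) late-stage kerosis — does not account for heat intolerance
(C) alone accounts for all the evidence.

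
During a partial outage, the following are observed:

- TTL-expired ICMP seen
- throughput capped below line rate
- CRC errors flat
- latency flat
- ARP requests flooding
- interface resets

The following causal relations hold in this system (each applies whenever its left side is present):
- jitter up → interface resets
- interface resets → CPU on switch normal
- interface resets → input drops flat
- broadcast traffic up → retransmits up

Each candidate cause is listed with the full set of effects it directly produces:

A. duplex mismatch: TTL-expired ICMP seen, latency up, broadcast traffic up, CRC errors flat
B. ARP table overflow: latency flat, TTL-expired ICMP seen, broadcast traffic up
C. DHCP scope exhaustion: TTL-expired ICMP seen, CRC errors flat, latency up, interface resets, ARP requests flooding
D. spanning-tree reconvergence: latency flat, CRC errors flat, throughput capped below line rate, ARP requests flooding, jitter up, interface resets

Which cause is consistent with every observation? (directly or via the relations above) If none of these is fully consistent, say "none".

none

Checking each candidate against the observations:
(A) duplex mismatch — TTL-expired ICMP seen match; throughput capped below line rate miss; CRC errors flat match; latency flat miss; ARP requests flooding miss; interface resets miss
(B) ARP table overflow — TTL-expired ICMP seen match; throughput capped below line rate miss; CRC errors flat miss; latency flat match; ARP requests flooding miss; interface resets miss
(C) DHCP scope exhaustion — TTL-expired ICMP seen match; throughput capped below line rate miss; CRC errors flat match; latency flat miss; ARP requests flooding match; interface resets match
(D) spanning-tree reconvergence — TTL-expired ICMP seen miss; throughput capped below line rate match; CRC errors flat match; latency flat match; ARP requests flooding match; interface resets match
None of the listed candidates fits everything.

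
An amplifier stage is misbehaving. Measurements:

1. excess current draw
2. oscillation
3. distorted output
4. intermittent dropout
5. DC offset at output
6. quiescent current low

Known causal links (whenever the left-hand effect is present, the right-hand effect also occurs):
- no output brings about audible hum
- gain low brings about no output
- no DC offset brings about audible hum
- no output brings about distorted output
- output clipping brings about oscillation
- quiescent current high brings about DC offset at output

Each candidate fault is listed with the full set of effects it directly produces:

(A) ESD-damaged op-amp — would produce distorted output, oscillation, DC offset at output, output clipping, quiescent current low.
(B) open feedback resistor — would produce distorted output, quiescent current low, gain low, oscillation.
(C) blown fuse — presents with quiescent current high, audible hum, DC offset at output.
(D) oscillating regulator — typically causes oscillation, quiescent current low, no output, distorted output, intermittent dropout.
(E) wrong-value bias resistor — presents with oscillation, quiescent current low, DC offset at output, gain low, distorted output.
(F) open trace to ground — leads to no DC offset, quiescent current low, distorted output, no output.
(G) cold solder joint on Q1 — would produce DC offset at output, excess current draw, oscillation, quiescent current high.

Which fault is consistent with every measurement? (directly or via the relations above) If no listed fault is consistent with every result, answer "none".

none

Testing each hypothesis:
(A) ESD-damaged op-amp — excess current draw -; oscillation +; distorted output +; intermittent dropout -; DC offset at output +; quiescent current low +
(B) open feedback resistor — excess current draw -; oscillation +; distorted output +; intermittent dropout -; DC offset at output -; quiescent current low +
(C) blown fuse — fails on excess current draw, oscillation, distorted output, intermittent dropout, quiescent current low (predicts quiescent current high, not quiescent current low)
(D) oscillating regulator — does not account for excess current draw, DC offset at output
(E) wrong-value bias resistor — excess current draw -; oscillation +; distorted output +; intermittent dropout -; DC offset at output +; quiescent current low +
(F) open trace to ground — excess current draw -; oscillation -; distorted output +; intermittent dropout -; DC offset at output -; quiescent current low +
(G) cold solder joint on Q1 — fails on distorted output, intermittent dropout, quiescent current low (predicts quiescent current high, not quiescent current low)
Every candidate fails on at least one observation.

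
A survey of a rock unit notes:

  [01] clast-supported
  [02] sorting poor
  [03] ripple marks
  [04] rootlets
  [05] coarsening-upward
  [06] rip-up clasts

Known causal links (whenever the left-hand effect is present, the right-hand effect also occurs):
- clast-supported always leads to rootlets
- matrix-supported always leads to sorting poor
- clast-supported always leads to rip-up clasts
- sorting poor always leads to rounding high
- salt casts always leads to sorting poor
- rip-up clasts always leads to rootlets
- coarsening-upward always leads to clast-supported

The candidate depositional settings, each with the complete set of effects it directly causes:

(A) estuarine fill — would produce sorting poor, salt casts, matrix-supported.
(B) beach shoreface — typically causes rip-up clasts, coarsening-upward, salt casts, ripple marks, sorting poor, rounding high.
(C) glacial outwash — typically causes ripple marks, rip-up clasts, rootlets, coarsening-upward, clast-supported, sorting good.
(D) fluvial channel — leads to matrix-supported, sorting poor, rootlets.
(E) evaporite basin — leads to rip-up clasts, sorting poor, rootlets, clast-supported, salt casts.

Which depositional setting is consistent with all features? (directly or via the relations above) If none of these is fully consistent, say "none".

B

Testing each hypothesis:
(A) estuarine fill — clast-supported -; sorting poor +; ripple marks -; rootlets -; coarsening-upward -; rip-up clasts -
(B) beach shoreface — clast-supported + (through coarsening-upward → clast-supported); sorting poor +; ripple marks +; rootlets + (through rip-up clasts → rootlets); coarsening-upward +; rip-up clasts +
(C) glacial outwash — clast-supported +; sorting poor -; ripple marks +; rootlets +; coarsening-upward +; rip-up clasts +
(D) fluvial channel — fails on clast-supported, ripple marks, coarsening-upward, rip-up clasts (predicts matrix-supported, not clast-supported)
(E) evaporite basin — does not account for ripple marks, coarsening-upward
(B) is the only candidate with no mismatches.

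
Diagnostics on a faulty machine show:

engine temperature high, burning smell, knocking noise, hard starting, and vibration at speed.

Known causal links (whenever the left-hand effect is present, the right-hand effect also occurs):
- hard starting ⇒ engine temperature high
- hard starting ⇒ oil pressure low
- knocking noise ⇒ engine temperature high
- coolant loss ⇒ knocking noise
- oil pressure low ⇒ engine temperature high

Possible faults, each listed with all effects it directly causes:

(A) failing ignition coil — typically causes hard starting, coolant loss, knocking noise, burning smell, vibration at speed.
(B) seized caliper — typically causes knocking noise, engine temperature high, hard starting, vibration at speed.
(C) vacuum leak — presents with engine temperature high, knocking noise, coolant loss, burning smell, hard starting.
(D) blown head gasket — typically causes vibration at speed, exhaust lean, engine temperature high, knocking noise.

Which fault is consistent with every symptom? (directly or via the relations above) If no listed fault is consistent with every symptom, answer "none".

Checking each candidate against the observations:
(A) failing ignition coil — engine temperature high yes (through hard starting → engine temperature high); burning smell yes; knocking noise yes; hard starting yes; vibration at speed yes
(B) seized caliper — does not account for burning smell
(C) vacuum leak — does not account for vibration at speed
(D) blown head gasket — does not account for burning smell, hard starting
(A) alone accounts for all the evidence.

A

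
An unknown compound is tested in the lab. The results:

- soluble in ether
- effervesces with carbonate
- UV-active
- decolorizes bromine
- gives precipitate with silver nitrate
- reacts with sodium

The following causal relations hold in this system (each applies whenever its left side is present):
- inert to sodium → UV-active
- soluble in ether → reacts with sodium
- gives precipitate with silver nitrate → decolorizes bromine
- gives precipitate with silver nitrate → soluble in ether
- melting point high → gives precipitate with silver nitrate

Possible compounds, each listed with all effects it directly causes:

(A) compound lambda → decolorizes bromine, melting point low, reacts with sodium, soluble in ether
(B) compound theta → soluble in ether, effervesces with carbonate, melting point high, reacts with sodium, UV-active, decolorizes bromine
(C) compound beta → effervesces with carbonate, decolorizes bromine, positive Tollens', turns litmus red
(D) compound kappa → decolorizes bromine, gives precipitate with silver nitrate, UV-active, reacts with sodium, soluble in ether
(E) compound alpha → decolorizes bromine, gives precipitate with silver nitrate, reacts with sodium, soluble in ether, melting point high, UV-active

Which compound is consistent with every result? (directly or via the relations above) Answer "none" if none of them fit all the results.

Testing each hypothesis:
(A) compound lambda — soluble in ether match; effervesces with carbonate miss; UV-active miss; decolorizes bromine match; gives precipitate with silver nitrate miss; reacts with sodium match
(B) compound theta — accounts for every observation (gives precipitate with silver nitrate through melting point high → gives precipitate with silver nitrate)
(C) compound beta — soluble in ether miss; effervesces with carbonate match; UV-active miss; decolorizes bromine match; gives precipitate with silver nitrate miss; reacts with sodium miss
(D) compound kappa — does not account for effervesces with carbonate
(E) compound alpha — soluble in ether match; effervesces with carbonate miss; UV-active match; decolorizes bromine match; gives precipitate with silver nitrate match; reacts with sodium match
(B) is the only candidate with no mismatches.

B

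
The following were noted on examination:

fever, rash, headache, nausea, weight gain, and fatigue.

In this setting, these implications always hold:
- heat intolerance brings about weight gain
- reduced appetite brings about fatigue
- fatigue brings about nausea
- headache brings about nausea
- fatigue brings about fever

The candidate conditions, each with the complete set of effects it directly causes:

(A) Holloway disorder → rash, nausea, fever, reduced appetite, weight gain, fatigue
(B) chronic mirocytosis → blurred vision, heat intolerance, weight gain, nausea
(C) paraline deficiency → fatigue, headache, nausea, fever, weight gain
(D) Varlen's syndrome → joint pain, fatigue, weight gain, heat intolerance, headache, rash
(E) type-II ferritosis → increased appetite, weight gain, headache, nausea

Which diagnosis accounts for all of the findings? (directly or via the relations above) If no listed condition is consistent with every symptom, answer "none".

D

Per-candidate check:
(A) Holloway disorder — does not account for headache
(B) chronic mirocytosis — fever NO; rash NO; headache NO; nausea yes; weight gain yes; fatigue NO
(C) paraline deficiency — fever yes; rash NO; headache yes; nausea yes; weight gain yes; fatigue yes
(D) Varlen's syndrome — fever yes (through fatigue → fever); rash yes; headache yes; nausea yes (through fatigue → nausea); weight gain yes; fatigue yes
(E) type-II ferritosis — fever NO; rash NO; headache yes; nausea yes; weight gain yes; fatigue NO
(D) is the only candidate with no mismatches.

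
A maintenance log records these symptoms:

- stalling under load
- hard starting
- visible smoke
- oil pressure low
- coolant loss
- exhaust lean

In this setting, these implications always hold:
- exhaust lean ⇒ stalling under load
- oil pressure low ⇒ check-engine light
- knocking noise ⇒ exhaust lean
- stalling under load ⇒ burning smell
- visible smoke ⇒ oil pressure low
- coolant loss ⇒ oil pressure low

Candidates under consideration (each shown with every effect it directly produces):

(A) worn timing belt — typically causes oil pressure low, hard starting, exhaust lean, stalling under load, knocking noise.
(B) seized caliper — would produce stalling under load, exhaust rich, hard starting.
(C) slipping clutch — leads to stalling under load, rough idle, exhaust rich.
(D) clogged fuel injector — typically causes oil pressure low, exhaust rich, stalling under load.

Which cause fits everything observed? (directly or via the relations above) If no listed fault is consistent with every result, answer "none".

none

Per-candidate check:
(A) worn timing belt — stalling under load +; hard starting +; visible smoke -; oil pressure low +; coolant loss -; exhaust lean +
(B) seized caliper — stalling under load +; hard starting +; visible smoke -; oil pressure low -; coolant loss -; exhaust lean -
(C) slipping clutch — stalling under load +; hard starting -; visible smoke -; oil pressure low -; coolant loss -; exhaust lean -
(D) clogged fuel injector — fails on hard starting, visible smoke, coolant loss, exhaust lean (predicts exhaust rich, not exhaust lean)
No candidate is consistent with all observations.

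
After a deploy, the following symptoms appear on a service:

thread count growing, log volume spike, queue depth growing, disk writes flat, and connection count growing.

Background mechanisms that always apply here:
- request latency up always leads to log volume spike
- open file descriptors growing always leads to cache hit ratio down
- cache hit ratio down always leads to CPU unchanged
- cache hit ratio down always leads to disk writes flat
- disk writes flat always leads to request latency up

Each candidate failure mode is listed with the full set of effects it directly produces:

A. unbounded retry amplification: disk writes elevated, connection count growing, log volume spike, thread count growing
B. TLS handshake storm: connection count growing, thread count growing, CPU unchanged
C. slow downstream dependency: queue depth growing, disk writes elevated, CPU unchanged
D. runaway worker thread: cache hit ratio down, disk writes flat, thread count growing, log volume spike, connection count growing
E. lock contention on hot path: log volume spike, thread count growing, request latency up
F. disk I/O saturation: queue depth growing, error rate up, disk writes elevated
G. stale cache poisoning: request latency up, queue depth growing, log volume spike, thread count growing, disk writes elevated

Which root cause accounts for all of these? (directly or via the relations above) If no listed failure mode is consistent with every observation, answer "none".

none

Checking each candidate against the observations:
(A) unbounded retry amplification — thread count growing yes; log volume spike yes; queue depth growing NO; disk writes flat NO; connection count growing yes
(B) TLS handshake storm — thread count growing yes; log volume spike NO; queue depth growing NO; disk writes flat NO; connection count growing yes
(C) slow downstream dependency — thread count growing NO; log volume spike NO; queue depth growing yes; disk writes flat NO; connection count growing NO
(D) runaway worker thread — thread count growing yes; log volume spike yes; queue depth growing NO; disk writes flat yes; connection count growing yes
(E) lock contention on hot path — thread count growing yes; log volume spike yes; queue depth growing NO; disk writes flat NO; connection count growing NO
(F) disk I/O saturation — fails on thread count growing, log volume spike, disk writes flat, connection count growing (predicts disk writes elevated, not disk writes flat)
(G) stale cache poisoning — fails on disk writes flat, connection count growing (predicts disk writes elevated, not disk writes flat)
No candidate is consistent with all observations.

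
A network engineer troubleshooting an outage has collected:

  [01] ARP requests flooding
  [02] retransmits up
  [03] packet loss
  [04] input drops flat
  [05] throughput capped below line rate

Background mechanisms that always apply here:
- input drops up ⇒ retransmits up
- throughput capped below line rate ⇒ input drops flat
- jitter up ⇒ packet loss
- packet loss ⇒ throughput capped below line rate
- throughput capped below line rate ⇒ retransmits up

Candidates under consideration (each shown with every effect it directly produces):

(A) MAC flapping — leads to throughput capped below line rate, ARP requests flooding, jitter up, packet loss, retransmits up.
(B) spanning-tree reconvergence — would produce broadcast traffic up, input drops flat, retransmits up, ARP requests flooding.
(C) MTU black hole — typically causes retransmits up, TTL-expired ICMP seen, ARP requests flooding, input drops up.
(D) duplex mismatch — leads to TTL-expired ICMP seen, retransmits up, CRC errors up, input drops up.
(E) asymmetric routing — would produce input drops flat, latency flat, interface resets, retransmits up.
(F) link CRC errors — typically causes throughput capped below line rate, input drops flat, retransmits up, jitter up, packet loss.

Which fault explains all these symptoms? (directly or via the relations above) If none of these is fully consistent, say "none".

Testing each hypothesis:
(A) MAC flapping — accounts for every observation (input drops flat through throughput capped below line rate → input drops flat)
(B) spanning-tree reconvergence — ARP requests flooding match; retransmits up match; packet loss miss; input drops flat match; throughput capped below line rate miss
(C) MTU black hole — fails on packet loss, input drops flat, throughput capped below line rate (predicts input drops up, not input drops flat)
(D) duplex mismatch — fails on ARP requests flooding, packet loss, input drops flat, throughput capped below line rate (predicts input drops up, not input drops flat)
(E) asymmetric routing — does not account for ARP requests flooding, packet loss, throughput capped below line rate
(F) link CRC errors — ARP requests flooding miss; retransmits up match; packet loss match; input drops flat match; throughput capped below line rate match
Only (A) is consistent with every observation.

A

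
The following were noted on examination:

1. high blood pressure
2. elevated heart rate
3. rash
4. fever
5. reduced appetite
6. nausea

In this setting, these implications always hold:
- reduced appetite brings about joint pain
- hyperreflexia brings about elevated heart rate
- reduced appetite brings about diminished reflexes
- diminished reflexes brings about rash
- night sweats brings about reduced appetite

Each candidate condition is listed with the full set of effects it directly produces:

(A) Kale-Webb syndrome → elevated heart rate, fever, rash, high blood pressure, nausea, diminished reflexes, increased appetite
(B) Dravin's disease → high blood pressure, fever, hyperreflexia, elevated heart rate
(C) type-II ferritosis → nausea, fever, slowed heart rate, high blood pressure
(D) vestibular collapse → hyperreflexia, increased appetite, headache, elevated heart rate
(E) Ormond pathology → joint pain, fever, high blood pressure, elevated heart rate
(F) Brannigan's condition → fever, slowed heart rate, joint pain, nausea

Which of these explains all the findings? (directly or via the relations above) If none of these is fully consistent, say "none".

Testing each hypothesis:
(A) Kale-Webb syndrome — high blood pressure +; elevated heart rate +; rash +; fever +; reduced appetite -; nausea +
(B) Dravin's disease — high blood pressure +; elevated heart rate +; rash -; fever +; reduced appetite -; nausea -
(C) type-II ferritosis — high blood pressure +; elevated heart rate -; rash -; fever +; reduced appetite -; nausea +
(D) vestibular collapse — fails on high blood pressure, rash, fever, reduced appetite, nausea (predicts increased appetite, not reduced appetite)
(E) Ormond pathology — high blood pressure +; elevated heart rate +; rash -; fever +; reduced appetite -; nausea -
(F) Brannigan's condition — high blood pressure -; elevated heart rate -; rash -; fever +; reduced appetite -; nausea +
Every candidate fails on at least one observation.

none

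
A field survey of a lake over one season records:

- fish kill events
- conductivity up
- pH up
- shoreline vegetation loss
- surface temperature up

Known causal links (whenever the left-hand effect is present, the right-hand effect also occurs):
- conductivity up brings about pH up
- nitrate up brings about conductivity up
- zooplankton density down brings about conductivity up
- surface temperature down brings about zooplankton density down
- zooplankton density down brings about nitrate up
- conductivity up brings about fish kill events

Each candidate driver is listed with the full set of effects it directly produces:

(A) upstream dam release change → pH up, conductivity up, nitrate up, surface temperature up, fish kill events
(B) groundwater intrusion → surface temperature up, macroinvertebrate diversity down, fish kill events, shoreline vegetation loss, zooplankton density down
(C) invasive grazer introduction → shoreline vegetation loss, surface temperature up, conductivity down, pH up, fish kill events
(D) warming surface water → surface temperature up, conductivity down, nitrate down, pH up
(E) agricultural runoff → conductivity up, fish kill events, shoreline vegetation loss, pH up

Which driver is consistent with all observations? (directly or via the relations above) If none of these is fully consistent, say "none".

Checking each candidate against the observations:
(A) upstream dam release change — does not account for shoreline vegetation loss
(B) groundwater intrusion — accounts for every observation (conductivity up by zooplankton density down → conductivity up)
(C) invasive grazer introduction — fails on conductivity up (predicts conductivity down, not conductivity up)
(D) warming surface water — fails on fish kill events, conductivity up, shoreline vegetation loss (predicts conductivity down, not conductivity up)
(E) agricultural runoff — does not account for surface temperature up
Only (B) is consistent with every observation.

B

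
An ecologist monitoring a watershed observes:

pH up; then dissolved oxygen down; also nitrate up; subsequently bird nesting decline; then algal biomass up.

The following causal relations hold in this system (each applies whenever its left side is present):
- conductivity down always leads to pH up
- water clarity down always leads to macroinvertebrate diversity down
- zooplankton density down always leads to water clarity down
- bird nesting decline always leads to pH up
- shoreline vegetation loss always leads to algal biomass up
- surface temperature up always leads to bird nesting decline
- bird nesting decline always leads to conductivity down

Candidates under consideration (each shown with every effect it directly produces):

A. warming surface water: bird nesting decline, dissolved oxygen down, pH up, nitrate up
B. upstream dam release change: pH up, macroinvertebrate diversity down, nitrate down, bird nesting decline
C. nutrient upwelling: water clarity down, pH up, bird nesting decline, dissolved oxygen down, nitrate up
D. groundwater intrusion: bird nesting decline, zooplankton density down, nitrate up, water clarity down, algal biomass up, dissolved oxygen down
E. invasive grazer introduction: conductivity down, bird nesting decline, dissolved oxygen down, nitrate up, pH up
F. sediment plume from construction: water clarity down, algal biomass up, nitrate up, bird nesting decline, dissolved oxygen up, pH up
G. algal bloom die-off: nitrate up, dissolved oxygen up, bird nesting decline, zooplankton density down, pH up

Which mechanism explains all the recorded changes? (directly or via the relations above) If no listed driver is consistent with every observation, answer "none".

Testing each hypothesis:
(A) warming surface water — does not account for algal biomass up
(B) upstream dam release change — pH up +; dissolved oxygen down -; nitrate up -; bird nesting decline +; algal biomass up -
(C) nutrient upwelling — does not account for algal biomass up
(D) groundwater intrusion — accounts for every observation (pH up by bird nesting decline → pH up)
(E) invasive grazer introduction — does not account for algal biomass up
(F) sediment plume from construction — pH up +; dissolved oxygen down -; nitrate up +; bird nesting decline +; algal biomass up +
(G) algal bloom die-off — fails on dissolved oxygen down, algal biomass up (predicts dissolved oxygen up, not dissolved oxygen down)
Only (D) is consistent with every observation.

D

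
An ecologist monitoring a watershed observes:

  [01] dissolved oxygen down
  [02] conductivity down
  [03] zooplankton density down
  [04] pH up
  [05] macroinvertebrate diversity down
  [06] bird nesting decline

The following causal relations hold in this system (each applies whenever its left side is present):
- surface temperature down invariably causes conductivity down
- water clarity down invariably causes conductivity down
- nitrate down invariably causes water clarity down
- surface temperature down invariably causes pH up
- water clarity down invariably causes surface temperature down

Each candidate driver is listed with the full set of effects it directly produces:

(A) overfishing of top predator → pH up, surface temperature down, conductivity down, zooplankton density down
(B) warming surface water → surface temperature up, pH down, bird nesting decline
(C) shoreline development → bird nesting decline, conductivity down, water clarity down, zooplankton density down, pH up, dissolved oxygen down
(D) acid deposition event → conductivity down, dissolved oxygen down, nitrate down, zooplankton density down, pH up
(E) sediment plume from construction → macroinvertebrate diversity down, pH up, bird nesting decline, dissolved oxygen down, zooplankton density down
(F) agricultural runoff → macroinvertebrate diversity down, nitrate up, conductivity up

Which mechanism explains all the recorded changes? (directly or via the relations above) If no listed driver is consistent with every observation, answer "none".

Per-candidate check:
(A) overfishing of top predator — does not account for dissolved oxygen down, macroinvertebrate diversity down, bird nesting decline
(B) warming surface water — dissolved oxygen down NO; conductivity down NO; zooplankton density down NO; pH up NO; macroinvertebrate diversity down NO; bird nesting decline yes
(C) shoreline development — does not account for macroinvertebrate diversity down
(D) acid deposition event — dissolved oxygen down yes; conductivity down yes; zooplankton density down yes; pH up yes; macroinvertebrate diversity down NO; bird nesting decline NO
(E) sediment plume from construction — dissolved oxygen down yes; conductivity down NO; zooplankton density down yes; pH up yes; macroinvertebrate diversity down yes; bird nesting decline yes
(F) agricultural runoff — fails on dissolved oxygen down, conductivity down, zooplankton density down, pH up, bird nesting decline (predicts conductivity up, not conductivity down)
None of the listed candidates fits everything.

none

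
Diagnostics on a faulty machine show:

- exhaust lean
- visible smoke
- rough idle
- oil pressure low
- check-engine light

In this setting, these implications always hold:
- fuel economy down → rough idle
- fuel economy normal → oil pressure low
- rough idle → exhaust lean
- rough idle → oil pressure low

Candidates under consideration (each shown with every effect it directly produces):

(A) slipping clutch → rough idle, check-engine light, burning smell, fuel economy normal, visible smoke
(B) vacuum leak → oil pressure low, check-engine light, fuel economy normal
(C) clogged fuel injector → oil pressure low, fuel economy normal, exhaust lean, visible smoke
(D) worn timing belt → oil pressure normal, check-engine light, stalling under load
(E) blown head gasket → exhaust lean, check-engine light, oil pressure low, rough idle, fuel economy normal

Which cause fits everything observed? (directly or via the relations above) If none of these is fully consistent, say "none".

A

Per-candidate check:
(A) slipping clutch — exhaust lean match (through rough idle → exhaust lean); visible smoke match; rough idle match; oil pressure low match (through fuel economy normal → oil pressure low); check-engine light match
(B) vacuum leak — does not account for exhaust lean, visible smoke, rough idle
(C) clogged fuel injector — exhaust lean match; visible smoke match; rough idle miss; oil pressure low match; check-engine light miss
(D) worn timing belt — exhaust lean miss; visible smoke miss; rough idle miss; oil pressure low miss; check-engine light match
(E) blown head gasket — does not account for visible smoke
(A) is the only candidate with no mismatches.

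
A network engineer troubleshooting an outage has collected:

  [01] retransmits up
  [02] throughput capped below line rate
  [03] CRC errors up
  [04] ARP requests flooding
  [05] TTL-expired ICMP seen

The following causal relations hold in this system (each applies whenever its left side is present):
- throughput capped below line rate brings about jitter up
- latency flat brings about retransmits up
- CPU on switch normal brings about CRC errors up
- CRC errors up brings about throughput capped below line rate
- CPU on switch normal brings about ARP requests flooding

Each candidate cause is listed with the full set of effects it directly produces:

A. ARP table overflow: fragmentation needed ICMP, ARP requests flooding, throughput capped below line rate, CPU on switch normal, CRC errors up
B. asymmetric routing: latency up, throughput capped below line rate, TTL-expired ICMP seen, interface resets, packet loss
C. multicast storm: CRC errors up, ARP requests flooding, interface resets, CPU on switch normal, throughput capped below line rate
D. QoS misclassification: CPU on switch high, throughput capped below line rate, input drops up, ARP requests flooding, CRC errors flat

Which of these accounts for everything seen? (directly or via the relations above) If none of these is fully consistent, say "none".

Checking each candidate against the observations:
(A) ARP table overflow — retransmits up ✗; throughput capped below line rate ✓; CRC errors up ✓; ARP requests flooding ✓; TTL-expired ICMP seen ✗
(B) asymmetric routing — does not account for retransmits up, CRC errors up, ARP requests flooding
(C) multicast storm — does not account for retransmits up, TTL-expired ICMP seen
(D) QoS misclassification — fails on retransmits up, CRC errors up, TTL-expired ICMP seen (predicts CRC errors flat, not CRC errors up)
None of the listed candidates fits everything.

none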